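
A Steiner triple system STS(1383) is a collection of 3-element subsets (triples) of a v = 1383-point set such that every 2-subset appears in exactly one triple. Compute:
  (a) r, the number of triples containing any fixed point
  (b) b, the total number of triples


An STS(v) is a 2-(v, 3, 1) BIBD: block size k = 3, λ = 1.
Replication: r(k − 1) = λ(v − 1) ⇒ r·2 = 1383 − 1 = 1382 ⇒ r = 691.
Block count: b = v(v − 1)/6 = 1383·1382/6 = 1911306/6 = 318551.
(Check via bk = vr: 318551·3 = 955653 = 1383·691 = 955653 ✓.)

r = 691, b = 318551.


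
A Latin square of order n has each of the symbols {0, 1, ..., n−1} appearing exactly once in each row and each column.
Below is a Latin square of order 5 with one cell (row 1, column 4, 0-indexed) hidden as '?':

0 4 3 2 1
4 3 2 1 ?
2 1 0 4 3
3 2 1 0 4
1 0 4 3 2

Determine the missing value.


Row 1 contains symbols [1, 2, 3, 4] — missing [0].
Column 4 contains symbols [1, 2, 3, 4] — missing [0].
The missing symbol must appear in both missing sets; intersection = [0].
Therefore the hidden value is 0.

Missing value = 0.


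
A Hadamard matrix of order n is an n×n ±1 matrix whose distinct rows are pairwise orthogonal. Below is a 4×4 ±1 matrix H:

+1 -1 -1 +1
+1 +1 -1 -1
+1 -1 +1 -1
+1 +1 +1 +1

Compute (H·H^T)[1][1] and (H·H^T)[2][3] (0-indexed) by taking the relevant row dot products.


Row 1 of H: [1, 1, -1, -1].
Row 2 of H: [1, -1, 1, -1].
Row 3 of H: [1, 1, 1, 1].
(H·H^T)[1][1] = Σ_j H[1][j]·H[1][j] = (1)² + (1)² + (-1)² + (-1)² = 1 + 1 + 1 + 1 = 4.
(H·H^T)[2][3] = Σ_j H[2][j]·H[3][j] = (1)·(1) + (-1)·(1) + (1)·(1) + (-1)·(1) = 1 + -1 + 1 + -1 = 0.
So rows 2 and 3 are orthogonal; the diagonal entry equals n = 4.

(1,1) entry = 4; (2,3) entry = 0.


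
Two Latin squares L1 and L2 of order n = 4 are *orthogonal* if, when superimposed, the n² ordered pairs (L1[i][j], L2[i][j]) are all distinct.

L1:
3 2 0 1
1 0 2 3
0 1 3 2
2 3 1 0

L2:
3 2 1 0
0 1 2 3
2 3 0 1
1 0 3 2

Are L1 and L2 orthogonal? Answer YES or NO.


Form the n² = 16 superimposed pairs (L1[i][j], L2[i][j]), row by row (rows and columns indexed from 0):
row 0: (3,3) (2,2) (0,1) (1,0)
row 1: (1,0) (0,1) (2,2) (3,3)
row 2: (0,2) (1,3) (3,0) (2,1)
row 3: (2,1) (3,0) (1,3) (0,2)
Orthogonality requires all 16 pairs distinct.
But the pair (1,0) repeats: cell (0,3) has L1 = 1, L2 = 0, and cell (1,0) has L1 = 1, L2 = 0.
A repeated pair means some other pair never occurs (only 8 distinct pairs out of 16), so the squares are not orthogonal.
Conclusion: NO.

NO


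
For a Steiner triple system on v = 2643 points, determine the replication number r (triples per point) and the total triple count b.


An STS(v) is a 2-(v, 3, 1) BIBD: block size k = 3, λ = 1.
Replication: r(k − 1) = λ(v − 1) ⇒ r·2 = 2643 − 1 = 2642 ⇒ r = 1321.
Block count: bk = vr ⇒ b·3 = 2643·1321 = 3491403 ⇒ b = 1163801.

r = 1321, b = 1163801.


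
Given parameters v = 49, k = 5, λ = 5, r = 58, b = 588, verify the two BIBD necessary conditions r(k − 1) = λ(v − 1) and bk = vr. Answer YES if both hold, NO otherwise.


Condition (i): r(k − 1) = 58·4 = 232; λ(v − 1) = 5·48 = 240. Match? NO.
Condition (ii): bk = 588·5 = 2940; vr = 49·58 = 2842. Match? NO.
Both conditions hold? NO.

NO


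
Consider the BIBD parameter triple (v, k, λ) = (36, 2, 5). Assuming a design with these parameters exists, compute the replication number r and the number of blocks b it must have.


Any 2-(v, k, λ) BIBD satisfies two necessary conditions:
  (i)  Each point sits in r blocks, and counting incidences through any fixed point gives r(k − 1) = λ(v − 1), so r = λ(v − 1)/(k − 1).
  (ii) Total incidences bk = vr, so b = vr/k.
Step 1: r = λ(v − 1)/(k − 1) = 5·(36 − 1)/(2 − 1) = 5·35/1 = 175/1 = 175.
Step 2: b = vr/k = 36·175/2 = 6300/2 = 3150.
Check integrality: r = 175 ∈ Z ✓, b = 3150 ∈ Z ✓.
(These identities are necessary conditions: they determine r and b for any design with these parameters, but do not by themselves prove that one exists.)

r = 175, b = 3150.


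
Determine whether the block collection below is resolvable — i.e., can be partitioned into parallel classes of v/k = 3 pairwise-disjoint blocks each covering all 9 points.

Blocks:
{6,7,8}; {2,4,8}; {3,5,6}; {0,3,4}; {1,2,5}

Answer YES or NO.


v = 9, block size k = 3, number of blocks = 5.
For resolvability, blocks must partition into parallel classes of size v/k = 3.
Total blocks must therefore be a multiple of 3: 5 = 3·1 + 2 ⇒ not divisible ✗.
Resolvable? NO.

NO


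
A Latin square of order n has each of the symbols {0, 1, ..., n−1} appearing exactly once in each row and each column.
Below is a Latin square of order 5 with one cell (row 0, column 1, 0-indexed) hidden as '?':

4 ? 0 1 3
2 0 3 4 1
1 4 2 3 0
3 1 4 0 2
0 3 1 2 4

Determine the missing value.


Row 0 contains symbols [0, 1, 3, 4] — missing [2].
Column 1 contains symbols [0, 1, 3, 4] — missing [2].
The missing symbol must appear in both missing sets; intersection = [2].
Therefore the hidden value is 2.

Missing value = 2.


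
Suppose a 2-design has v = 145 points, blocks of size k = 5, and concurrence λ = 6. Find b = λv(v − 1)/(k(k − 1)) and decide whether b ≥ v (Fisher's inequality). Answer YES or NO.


b = λv(v − 1)/(k(k − 1)) = 6·145·144/(5·4) = 125280/20 = 6264.
Compare with v = 145: b ≥ v, so Fisher's inequality holds.

YES


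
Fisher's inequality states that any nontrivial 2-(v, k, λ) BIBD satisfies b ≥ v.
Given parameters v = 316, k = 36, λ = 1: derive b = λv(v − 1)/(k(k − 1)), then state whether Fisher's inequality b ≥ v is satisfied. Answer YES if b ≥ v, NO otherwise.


r = λ(v − 1)/(k − 1) = 1·315/35 = 9.
b = vr/k = 316·9/36 = 79.
Fisher's inequality: b ≥ v ⇔ 79 ≥ 316? NO.

NO


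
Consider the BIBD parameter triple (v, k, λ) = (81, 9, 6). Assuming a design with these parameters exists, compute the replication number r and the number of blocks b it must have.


Any 2-(v, k, λ) BIBD satisfies two necessary conditions:
  (i)  Each point sits in r blocks, and counting incidences through any fixed point gives r(k − 1) = λ(v − 1), so r = λ(v − 1)/(k − 1).
  (ii) Total incidences bk = vr, so b = vr/k.
Step 1: r = λ(v − 1)/(k − 1) = 6·(81 − 1)/(9 − 1) = 6·80/8 = 480/8 = 60.
Step 2: b = vr/k = 81·60/9 = 4860/9 = 540.
Check integrality: r = 60 ∈ Z ✓, b = 540 ∈ Z ✓.
(These identities are necessary conditions: they determine r and b for any design with these parameters, but do not by themselves prove that one exists.)

r = 60, b = 540.


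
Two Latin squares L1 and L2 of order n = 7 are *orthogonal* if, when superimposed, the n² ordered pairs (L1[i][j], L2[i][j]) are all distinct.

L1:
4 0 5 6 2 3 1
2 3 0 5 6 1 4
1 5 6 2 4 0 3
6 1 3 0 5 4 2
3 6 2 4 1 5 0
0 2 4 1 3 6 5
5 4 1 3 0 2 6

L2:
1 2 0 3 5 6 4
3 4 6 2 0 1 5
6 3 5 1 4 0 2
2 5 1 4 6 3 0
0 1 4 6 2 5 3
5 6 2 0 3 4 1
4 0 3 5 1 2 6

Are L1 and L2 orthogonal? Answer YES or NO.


Form the n² = 49 superimposed pairs (L1[i][j], L2[i][j]), row by row (rows and columns indexed from 0):
row 0: (4,1) (0,2) (5,0) (6,3) (2,5) (3,6) (1,4)
row 1: (2,3) (3,4) (0,6) (5,2) (6,0) (1,1) (4,5)
row 2: (1,6) (5,3) (6,5) (2,1) (4,4) (0,0) (3,2)
row 3: (6,2) (1,5) (3,1) (0,4) (5,6) (4,3) (2,0)
row 4: (3,0) (6,1) (2,4) (4,6) (1,2) (5,5) (0,3)
row 5: (0,5) (2,6) (4,2) (1,0) (3,3) (6,4) (5,1)
row 6: (5,4) (4,0) (1,3) (3,5) (0,1) (2,2) (6,6)
Orthogonality requires all 49 pairs distinct.
Check by first coordinate: for each symbol s of L1, list the L2 entries in the n cells where L1 = s; they must all differ.
  L1 = 0: L2 entries (in reading order) 2, 6, 0, 4, 3, 5, 1 — all 7 distinct ✓
  L1 = 1: L2 entries (in reading order) 4, 1, 6, 5, 2, 0, 3 — all 7 distinct ✓
  L1 = 2: L2 entries (in reading order) 5, 3, 1, 0, 4, 6, 2 — all 7 distinct ✓
  L1 = 3: L2 entries (in reading order) 6, 4, 2, 1, 0, 3, 5 — all 7 distinct ✓
  L1 = 4: L2 entries (in reading order) 1, 5, 4, 3, 6, 2, 0 — all 7 distinct ✓
  L1 = 5: L2 entries (in reading order) 0, 2, 3, 6, 5, 1, 4 — all 7 distinct ✓
  L1 = 6: L2 entries (in reading order) 3, 0, 5, 2, 1, 4, 6 — all 7 distinct ✓
Every symbol of L1 meets every symbol of L2 exactly once, so all 49 pairs are distinct (49 of 49).
Conclusion: YES.

YES


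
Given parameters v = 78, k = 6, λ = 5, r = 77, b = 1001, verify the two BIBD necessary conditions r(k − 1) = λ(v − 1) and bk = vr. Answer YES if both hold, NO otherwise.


Condition (i): r(k − 1) = 77·5 = 385; λ(v − 1) = 5·77 = 385. Match? YES.
Condition (ii): bk = 1001·6 = 6006; vr = 78·77 = 6006. Match? YES.
Both conditions hold? YES.

YES


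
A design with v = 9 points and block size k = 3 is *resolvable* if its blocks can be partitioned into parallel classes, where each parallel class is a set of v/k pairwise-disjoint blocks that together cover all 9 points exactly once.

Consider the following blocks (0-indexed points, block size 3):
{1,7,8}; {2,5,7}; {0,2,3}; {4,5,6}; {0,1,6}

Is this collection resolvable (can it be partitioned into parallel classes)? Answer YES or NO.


v = 9, block size k = 3, number of blocks = 5.
For resolvability, blocks must partition into parallel classes of size v/k = 3.
Total blocks must therefore be a multiple of 3: 5 = 3·1 + 2 ⇒ not divisible ✗.
Resolvable? NO.

NO


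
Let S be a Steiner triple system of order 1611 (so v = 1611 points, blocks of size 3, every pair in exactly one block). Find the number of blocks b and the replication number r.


An STS(v) is a 2-(v, 3, 1) BIBD: block size k = 3, λ = 1.
Replication: r(k − 1) = λ(v − 1) ⇒ r·2 = 1611 − 1 = 1610 ⇒ r = 805.
Block count: b = v(v − 1)/6 = 1611·1610/6 = 2593710/6 = 432285.

r = 805, b = 432285.


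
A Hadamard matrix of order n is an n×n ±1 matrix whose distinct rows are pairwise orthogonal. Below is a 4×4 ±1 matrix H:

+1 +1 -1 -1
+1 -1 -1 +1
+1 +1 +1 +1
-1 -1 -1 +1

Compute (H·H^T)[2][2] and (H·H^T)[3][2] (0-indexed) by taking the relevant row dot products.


Row 2 of H: [1, 1, 1, 1].
Row 3 of H: [-1, -1, -1, 1].
(H·H^T)[2][2] = Σ_j H[2][j]·H[2][j] = (1)² + (1)² + (1)² + (1)² = 1 + 1 + 1 + 1 = 4.
(H·H^T)[3][2] = Σ_j H[3][j]·H[2][j] = (-1)·(1) + (-1)·(1) + (-1)·(1) + (1)·(1) = -1 + -1 + -1 + 1 = -2.
Rows 3 and 2 are not orthogonal (dot product = -2 ≠ 0), so H is not a Hadamard matrix.

(2,2) entry = 4; (3,2) entry = -2.


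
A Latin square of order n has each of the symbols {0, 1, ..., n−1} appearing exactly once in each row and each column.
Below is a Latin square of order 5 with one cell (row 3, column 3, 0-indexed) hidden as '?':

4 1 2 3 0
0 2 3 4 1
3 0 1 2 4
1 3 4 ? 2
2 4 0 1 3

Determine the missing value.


Row 3 contains symbols [1, 2, 3, 4] — missing [0].
Column 3 contains symbols [1, 2, 3, 4] — missing [0].
The missing symbol must appear in both missing sets; intersection = [0].
Therefore the hidden value is 0.

Missing value = 0.


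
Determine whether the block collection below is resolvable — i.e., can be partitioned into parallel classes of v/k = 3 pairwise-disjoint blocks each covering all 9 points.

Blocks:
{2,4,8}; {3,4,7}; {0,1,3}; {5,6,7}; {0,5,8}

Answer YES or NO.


v = 9, block size k = 3, number of blocks = 5.
For resolvability, blocks must partition into parallel classes of size v/k = 3.
Total blocks must therefore be a multiple of 3: 5 = 3·1 + 2 ⇒ not divisible ✗.
Resolvable? NO.

NO


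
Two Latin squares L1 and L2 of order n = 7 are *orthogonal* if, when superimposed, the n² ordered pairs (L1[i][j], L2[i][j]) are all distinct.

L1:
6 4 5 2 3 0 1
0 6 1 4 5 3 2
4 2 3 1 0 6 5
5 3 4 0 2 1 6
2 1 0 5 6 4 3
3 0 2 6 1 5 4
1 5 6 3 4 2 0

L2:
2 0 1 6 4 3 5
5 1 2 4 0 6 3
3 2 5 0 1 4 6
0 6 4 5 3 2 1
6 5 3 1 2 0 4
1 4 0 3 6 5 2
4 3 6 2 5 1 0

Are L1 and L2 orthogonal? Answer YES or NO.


Form the n² = 49 superimposed pairs (L1[i][j], L2[i][j]), row by row (rows and columns indexed from 0):
row 0: (6,2) (4,0) (5,1) (2,6) (3,4) (0,3) (1,5)
row 1: (0,5) (6,1) (1,2) (4,4) (5,0) (3,6) (2,3)
row 2: (4,3) (2,2) (3,5) (1,0) (0,1) (6,4) (5,6)
row 3: (5,0) (3,6) (4,4) (0,5) (2,3) (1,2) (6,1)
row 4: (2,6) (1,5) (0,3) (5,1) (6,2) (4,0) (3,4)
row 5: (3,1) (0,4) (2,0) (6,3) (1,6) (5,5) (4,2)
row 6: (1,4) (5,3) (6,6) (3,2) (4,5) (2,1) (0,0)
Orthogonality requires all 49 pairs distinct.
But the pair (5,0) repeats: cell (1,4) has L1 = 5, L2 = 0, and cell (3,0) has L1 = 5, L2 = 0.
A repeated pair means some other pair never occurs (only 35 distinct pairs out of 49), so the squares are not orthogonal.
Conclusion: NO.

NO


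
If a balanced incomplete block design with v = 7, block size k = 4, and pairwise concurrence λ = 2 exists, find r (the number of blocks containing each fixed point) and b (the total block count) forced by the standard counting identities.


Any 2-(v, k, λ) BIBD satisfies two necessary conditions:
  (i)  Each point sits in r blocks, and counting incidences through any fixed point gives r(k − 1) = λ(v − 1), so r = λ(v − 1)/(k − 1).
  (ii) Total incidences bk = vr, so b = vr/k.
Step 1: r = λ(v − 1)/(k − 1) = 2·(7 − 1)/(4 − 1) = 2·6/3 = 12/3 = 4.
Step 2: b = vr/k = 7·4/4 = 28/4 = 7.
Check integrality: r = 4 ∈ Z ✓, b = 7 ∈ Z ✓.
(These identities are necessary conditions: they determine r and b for any design with these parameters, but do not by themselves prove that one exists.)

r = 4, b = 7.


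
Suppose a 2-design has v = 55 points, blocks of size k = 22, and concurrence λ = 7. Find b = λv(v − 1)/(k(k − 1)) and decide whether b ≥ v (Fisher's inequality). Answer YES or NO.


b = λv(v − 1)/(k(k − 1)) = 7·55·54/(22·21) = 20790/462 = 45.
Compare with v = 55: b < v, so Fisher's inequality fails.

NO


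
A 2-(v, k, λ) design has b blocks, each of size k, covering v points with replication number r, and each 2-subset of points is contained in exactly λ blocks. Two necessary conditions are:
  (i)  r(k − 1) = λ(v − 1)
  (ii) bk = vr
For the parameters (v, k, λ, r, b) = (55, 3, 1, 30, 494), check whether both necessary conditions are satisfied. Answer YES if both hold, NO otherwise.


Condition (i): r(k − 1) = 30·2 = 60; λ(v − 1) = 1·54 = 54. Match? NO.
Condition (ii): bk = 494·3 = 1482; vr = 55·30 = 1650. Match? NO.
Both conditions hold? NO.

NO


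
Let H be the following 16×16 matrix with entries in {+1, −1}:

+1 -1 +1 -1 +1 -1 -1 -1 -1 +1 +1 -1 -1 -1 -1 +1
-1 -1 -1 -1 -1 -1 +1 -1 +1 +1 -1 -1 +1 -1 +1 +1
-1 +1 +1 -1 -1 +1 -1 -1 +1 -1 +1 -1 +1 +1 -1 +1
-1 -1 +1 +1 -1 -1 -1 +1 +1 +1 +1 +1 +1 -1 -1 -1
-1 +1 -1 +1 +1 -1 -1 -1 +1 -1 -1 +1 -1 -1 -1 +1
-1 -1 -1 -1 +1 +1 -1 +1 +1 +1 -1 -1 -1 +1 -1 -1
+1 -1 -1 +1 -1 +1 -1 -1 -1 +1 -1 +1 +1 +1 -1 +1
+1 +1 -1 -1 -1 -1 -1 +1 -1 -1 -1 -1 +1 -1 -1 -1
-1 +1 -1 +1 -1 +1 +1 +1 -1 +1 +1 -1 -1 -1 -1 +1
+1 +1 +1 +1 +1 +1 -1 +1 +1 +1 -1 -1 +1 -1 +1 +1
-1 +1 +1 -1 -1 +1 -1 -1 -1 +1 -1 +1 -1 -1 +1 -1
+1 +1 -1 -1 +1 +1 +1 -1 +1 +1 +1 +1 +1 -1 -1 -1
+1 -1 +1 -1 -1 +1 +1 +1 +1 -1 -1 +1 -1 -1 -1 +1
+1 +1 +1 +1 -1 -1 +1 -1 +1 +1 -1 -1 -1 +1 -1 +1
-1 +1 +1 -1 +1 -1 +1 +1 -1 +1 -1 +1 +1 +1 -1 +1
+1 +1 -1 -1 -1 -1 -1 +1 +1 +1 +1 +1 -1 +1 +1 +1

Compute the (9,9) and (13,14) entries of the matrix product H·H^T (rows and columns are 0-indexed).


Row 9 of H: [1, 1, 1, 1, 1, 1, -1, 1, 1, 1, -1, -1, 1, -1, 1, 1].
Row 13 of H: [1, 1, 1, 1, -1, -1, 1, -1, 1, 1, -1, -1, -1, 1, -1, 1].
Row 14 of H: [-1, 1, 1, -1, 1, -1, 1, 1, -1, 1, -1, 1, 1, 1, -1, 1].
(H·H^T)[9][9] = Σ_j H[9][j]·H[9][j] = (1)² + (1)² + (1)² + (1)² + (1)² + (1)² + (-1)² + (1)² + (1)² + (1)² + (-1)² + (-1)² + (1)² + (-1)² + (1)² + (1)² = 1 + 1 + 1 + 1 + 1 + 1 + 1 + 1 + 1 + 1 + 1 + 1 + 1 + 1 + 1 + 1 = 16.
(H·H^T)[13][14] = Σ_j H[13][j]·H[14][j] = (1)·(-1) + (1)·(1) + (1)·(1) + (1)·(-1) + (-1)·(1) + (-1)·(-1) + (1)·(1) + (-1)·(1) + (1)·(-1) + (1)·(1) + (-1)·(-1) + (-1)·(1) + (-1)·(1) + (1)·(1) + (-1)·(-1) + (1)·(1) = -1 + 1 + 1 + -1 + -1 + 1 + 1 + -1 + -1 + 1 + 1 + -1 + -1 + 1 + 1 + 1 = 2.
Rows 13 and 14 are not orthogonal (dot product = 2 ≠ 0), so H is not a Hadamard matrix.

(9,9) entry = 16; (13,14) entry = 2.


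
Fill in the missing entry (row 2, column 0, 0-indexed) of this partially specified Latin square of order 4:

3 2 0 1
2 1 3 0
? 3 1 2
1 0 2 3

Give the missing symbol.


Row 2 contains symbols [1, 2, 3] — missing [0].
Column 0 contains symbols [1, 2, 3] — missing [0].
The missing symbol must appear in both missing sets; intersection = [0].
Therefore the hidden value is 0.

Missing value = 0.


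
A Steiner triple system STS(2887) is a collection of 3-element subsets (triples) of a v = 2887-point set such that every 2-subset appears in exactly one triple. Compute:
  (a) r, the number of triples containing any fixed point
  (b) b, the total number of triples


An STS(v) is a 2-(v, 3, 1) BIBD: block size k = 3, λ = 1.
Replication: r(k − 1) = λ(v − 1) ⇒ r·2 = 2887 − 1 = 2886 ⇒ r = 1443.
Block count: b = v(v − 1)/6 = 2887·2886/6 = 8331882/6 = 1388647.

r = 1443, b = 1388647.


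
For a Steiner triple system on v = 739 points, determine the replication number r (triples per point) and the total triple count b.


An STS(v) is a 2-(v, 3, 1) BIBD: block size k = 3, λ = 1.
Replication: r(k − 1) = λ(v − 1) ⇒ r·2 = 739 − 1 = 738 ⇒ r = 369.
Block count: bk = vr ⇒ b·3 = 739·369 = 272691 ⇒ b = 90897.
(Check via b = v(v − 1)/6 = 739·738/6 = 545382/6 = 90897.)

r = 369, b = 90897.


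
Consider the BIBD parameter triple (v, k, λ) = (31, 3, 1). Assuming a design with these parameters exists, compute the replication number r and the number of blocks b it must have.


Any 2-(v, k, λ) BIBD satisfies two necessary conditions:
  (i)  Each point sits in r blocks, and counting incidences through any fixed point gives r(k − 1) = λ(v − 1), so r = λ(v − 1)/(k − 1).
  (ii) Total incidences bk = vr, so b = vr/k.
Step 1: r = λ(v − 1)/(k − 1) = 1·(31 − 1)/(3 − 1) = 1·30/2 = 30/2 = 15.
Step 2: b = vr/k = 31·15/3 = 465/3 = 155.
Check integrality: r = 15 ∈ Z ✓, b = 155 ∈ Z ✓.
(These identities are necessary conditions: they determine r and b for any design with these parameters, but do not by themselves prove that one exists.)

r = 15, b = 155.


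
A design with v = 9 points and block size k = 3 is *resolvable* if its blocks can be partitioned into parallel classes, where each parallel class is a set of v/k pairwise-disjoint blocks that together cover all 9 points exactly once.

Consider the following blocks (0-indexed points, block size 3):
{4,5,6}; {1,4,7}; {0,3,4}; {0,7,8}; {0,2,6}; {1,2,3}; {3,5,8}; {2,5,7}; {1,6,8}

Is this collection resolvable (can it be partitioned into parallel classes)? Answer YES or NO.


v = 9, block size k = 3, number of blocks = 9.
For resolvability, blocks must partition into parallel classes of size v/k = 3.
Total blocks must therefore be a multiple of 3: 9 = 3·3 + 0 ⇒ divisible ✓.
Greedy packing gives 3 candidate class(es). Each should be a full parallel class (size 3, covers all 9 points).
  Class 1 (3 blocks): {4,5,6}; {0,7,8}; {1,2,3}. Points covered: [0, 1, 2, 3, 4, 5, 6, 7, 8].
  Class 2 (3 blocks): {1,4,7}; {0,2,6}; {3,5,8}. Points covered: [0, 1, 2, 3, 4, 5, 6, 7, 8].
  Class 3 (3 blocks): {0,3,4}; {2,5,7}; {1,6,8}. Points covered: [0, 1, 2, 3, 4, 5, 6, 7, 8].
All classes full (size 3)? YES. All classes cover every point? YES.
Resolvable? YES.

YES


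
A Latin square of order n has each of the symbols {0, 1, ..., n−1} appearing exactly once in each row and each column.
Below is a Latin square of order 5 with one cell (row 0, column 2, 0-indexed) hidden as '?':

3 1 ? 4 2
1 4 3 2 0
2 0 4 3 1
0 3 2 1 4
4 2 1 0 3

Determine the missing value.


Row 0 contains symbols [1, 2, 3, 4] — missing [0].
Column 2 contains symbols [1, 2, 3, 4] — missing [0].
The missing symbol must appear in both missing sets; intersection = [0].
Therefore the hidden value is 0.

Missing value = 0.


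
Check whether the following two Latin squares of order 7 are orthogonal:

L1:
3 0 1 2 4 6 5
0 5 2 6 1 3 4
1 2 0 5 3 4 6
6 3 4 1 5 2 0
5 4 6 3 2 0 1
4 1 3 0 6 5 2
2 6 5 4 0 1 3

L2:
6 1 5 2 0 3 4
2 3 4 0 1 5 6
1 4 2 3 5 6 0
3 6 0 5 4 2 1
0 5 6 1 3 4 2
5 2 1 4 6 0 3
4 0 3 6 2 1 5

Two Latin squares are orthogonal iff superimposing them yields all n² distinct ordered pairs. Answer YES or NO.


Form the n² = 49 superimposed pairs (L1[i][j], L2[i][j]), row by row (rows and columns indexed from 0):
row 0: (3,6) (0,1) (1,5) (2,2) (4,0) (6,3) (5,4)
row 1: (0,2) (5,3) (2,4) (6,0) (1,1) (3,5) (4,6)
row 2: (1,1) (2,4) (0,2) (5,3) (3,5) (4,6) (6,0)
row 3: (6,3) (3,6) (4,0) (1,5) (5,4) (2,2) (0,1)
row 4: (5,0) (4,5) (6,6) (3,1) (2,3) (0,4) (1,2)
row 5: (4,5) (1,2) (3,1) (0,4) (6,6) (5,0) (2,3)
row 6: (2,4) (6,0) (5,3) (4,6) (0,2) (1,1) (3,5)
Orthogonality requires all 49 pairs distinct.
But the pair (1,1) repeats: cell (1,4) has L1 = 1, L2 = 1, and cell (2,0) has L1 = 1, L2 = 1.
A repeated pair means some other pair never occurs (only 21 distinct pairs out of 49), so the squares are not orthogonal.
Conclusion: NO.

NO


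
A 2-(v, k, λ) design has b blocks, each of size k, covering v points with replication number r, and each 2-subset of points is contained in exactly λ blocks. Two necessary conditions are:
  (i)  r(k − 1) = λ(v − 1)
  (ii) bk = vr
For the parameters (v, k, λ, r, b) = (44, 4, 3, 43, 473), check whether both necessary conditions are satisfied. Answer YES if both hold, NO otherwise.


Condition (i): r(k − 1) = 43·3 = 129; λ(v − 1) = 3·43 = 129. Match? YES.
Condition (ii): bk = 473·4 = 1892; vr = 44·43 = 1892. Match? YES.
Both conditions hold? YES.

YES


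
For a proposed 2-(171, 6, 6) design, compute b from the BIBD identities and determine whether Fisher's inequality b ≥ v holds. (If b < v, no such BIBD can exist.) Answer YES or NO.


r = λ(v − 1)/(k − 1) = 6·170/5 = 204.
b = vr/k = 171·204/6 = 5814.
Fisher's inequality: b ≥ v ⇔ 5814 ≥ 171? YES.

YES


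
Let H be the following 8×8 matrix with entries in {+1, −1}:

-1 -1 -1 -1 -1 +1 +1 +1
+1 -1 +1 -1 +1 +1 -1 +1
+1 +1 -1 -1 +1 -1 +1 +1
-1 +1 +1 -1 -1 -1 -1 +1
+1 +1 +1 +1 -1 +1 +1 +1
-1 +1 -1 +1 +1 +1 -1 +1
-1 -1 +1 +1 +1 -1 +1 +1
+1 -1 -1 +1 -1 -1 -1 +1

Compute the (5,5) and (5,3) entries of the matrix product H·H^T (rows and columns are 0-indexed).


Row 3 of H: [-1, 1, 1, -1, -1, -1, -1, 1].
Row 5 of H: [-1, 1, -1, 1, 1, 1, -1, 1].
(H·H^T)[5][5] = Σ_j H[5][j]·H[5][j] = (-1)² + (1)² + (-1)² + (1)² + (1)² + (1)² + (-1)² + (1)² = 1 + 1 + 1 + 1 + 1 + 1 + 1 + 1 = 8.
(H·H^T)[5][3] = Σ_j H[5][j]·H[3][j] = (-1)·(-1) + (1)·(1) + (-1)·(1) + (1)·(-1) + (1)·(-1) + (1)·(-1) + (-1)·(-1) + (1)·(1) = 1 + 1 + -1 + -1 + -1 + -1 + 1 + 1 = 0.
So rows 5 and 3 are orthogonal; the diagonal entry equals n = 8.

(5,5) entry = 8; (5,3) entry = 0.


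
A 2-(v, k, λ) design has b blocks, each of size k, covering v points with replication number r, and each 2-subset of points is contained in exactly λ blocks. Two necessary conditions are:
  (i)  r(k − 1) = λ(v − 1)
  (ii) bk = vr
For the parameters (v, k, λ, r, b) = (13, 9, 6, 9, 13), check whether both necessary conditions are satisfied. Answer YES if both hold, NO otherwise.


Condition (i): r(k − 1) = 9·8 = 72; λ(v − 1) = 6·12 = 72. Match? YES.
Condition (ii): bk = 13·9 = 117; vr = 13·9 = 117. Match? YES.
Both conditions hold? YES.

YES


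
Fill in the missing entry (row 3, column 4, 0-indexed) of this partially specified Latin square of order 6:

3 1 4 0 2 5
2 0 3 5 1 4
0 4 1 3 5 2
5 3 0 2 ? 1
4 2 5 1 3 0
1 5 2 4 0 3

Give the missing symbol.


Row 3 contains symbols [0, 1, 2, 3, 5] — missing [4].
Column 4 contains symbols [0, 1, 2, 3, 5] — missing [4].
The missing symbol must appear in both missing sets; intersection = [4].
Therefore the hidden value is 4.

Missing value = 4.


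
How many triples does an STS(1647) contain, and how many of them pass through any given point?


An STS(v) is a 2-(v, 3, 1) BIBD: block size k = 3, λ = 1.
Replication: r(k − 1) = λ(v − 1) ⇒ r·2 = 1647 − 1 = 1646 ⇒ r = 823.
Block count: bk = vr ⇒ b·3 = 1647·823 = 1355481 ⇒ b = 451827.

r = 823, b = 451827.


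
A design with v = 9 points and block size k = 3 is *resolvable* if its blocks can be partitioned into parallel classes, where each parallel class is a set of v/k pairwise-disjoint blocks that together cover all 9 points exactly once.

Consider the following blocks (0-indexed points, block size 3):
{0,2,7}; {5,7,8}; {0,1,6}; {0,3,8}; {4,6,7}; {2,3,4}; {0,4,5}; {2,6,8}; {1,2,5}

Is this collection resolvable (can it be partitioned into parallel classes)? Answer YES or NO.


v = 9, block size k = 3, number of blocks = 9.
For resolvability, blocks must partition into parallel classes of size v/k = 3.
Total blocks must therefore be a multiple of 3: 9 = 3·3 + 0 ⇒ divisible ✓.
Consider block {0,2,7}. It intersects every other block in the collection, so no parallel class of size 3 can contain it.
Since every block must belong to some parallel class in a resolution, the collection cannot be partitioned into parallel classes.
Resolvable? NO.

NO


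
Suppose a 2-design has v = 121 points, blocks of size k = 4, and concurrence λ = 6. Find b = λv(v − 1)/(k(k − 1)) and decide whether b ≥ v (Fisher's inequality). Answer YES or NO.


r = λ(v − 1)/(k − 1) = 6·120/3 = 240.
b = vr/k = 121·240/4 = 7260.
Fisher's inequality: b ≥ v ⇔ 7260 ≥ 121? YES.

YES


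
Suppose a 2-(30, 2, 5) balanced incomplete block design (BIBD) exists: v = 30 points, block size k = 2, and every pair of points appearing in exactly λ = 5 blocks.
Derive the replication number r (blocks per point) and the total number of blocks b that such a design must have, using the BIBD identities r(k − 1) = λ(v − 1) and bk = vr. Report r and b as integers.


Any 2-(v, k, λ) BIBD satisfies two necessary conditions:
  (i)  Each point sits in r blocks, and counting incidences through any fixed point gives r(k − 1) = λ(v − 1), so r = λ(v − 1)/(k − 1).
  (ii) Total incidences bk = vr, so b = vr/k.
Step 1: r = λ(v − 1)/(k − 1) = 5·(30 − 1)/(2 − 1) = 5·29/1 = 145/1 = 145.
Step 2: b = vr/k = 30·145/2 = 4350/2 = 2175.
Check integrality: r = 145 ∈ Z ✓, b = 2175 ∈ Z ✓.
(These identities are necessary conditions: they determine r and b for any design with these parameters, but do not by themselves prove that one exists.)

r = 145, b = 2175.


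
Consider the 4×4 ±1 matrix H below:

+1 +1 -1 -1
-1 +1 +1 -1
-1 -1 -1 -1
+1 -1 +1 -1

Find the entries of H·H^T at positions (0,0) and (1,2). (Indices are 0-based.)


Row 0 of H: [1, 1, -1, -1].
Row 1 of H: [-1, 1, 1, -1].
Row 2 of H: [-1, -1, -1, -1].
(H·H^T)[0][0] = Σ_j H[0][j]·H[0][j] = (1)² + (1)² + (-1)² + (-1)² = 1 + 1 + 1 + 1 = 4.
(H·H^T)[1][2] = Σ_j H[1][j]·H[2][j] = (-1)·(-1) + (1)·(-1) + (1)·(-1) + (-1)·(-1) = 1 + -1 + -1 + 1 = 0.
So rows 1 and 2 are orthogonal; the diagonal entry equals n = 4.

(0,0) entry = 4; (1,2) entry = 0.


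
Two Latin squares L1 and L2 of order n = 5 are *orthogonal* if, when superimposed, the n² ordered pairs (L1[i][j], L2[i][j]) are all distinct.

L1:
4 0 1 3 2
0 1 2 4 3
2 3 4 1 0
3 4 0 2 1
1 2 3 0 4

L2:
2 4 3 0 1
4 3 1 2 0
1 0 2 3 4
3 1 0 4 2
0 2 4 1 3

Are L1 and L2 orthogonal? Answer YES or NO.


Form the n² = 25 superimposed pairs (L1[i][j], L2[i][j]), row by row (rows and columns indexed from 0):
row 0: (4,2) (0,4) (1,3) (3,0) (2,1)
row 1: (0,4) (1,3) (2,1) (4,2) (3,0)
row 2: (2,1) (3,0) (4,2) (1,3) (0,4)
row 3: (3,3) (4,1) (0,0) (2,4) (1,2)
row 4: (1,0) (2,2) (3,4) (0,1) (4,3)
Orthogonality requires all 25 pairs distinct.
But the pair (0,4) repeats: cell (0,1) has L1 = 0, L2 = 4, and cell (1,0) has L1 = 0, L2 = 4.
A repeated pair means some other pair never occurs (only 15 distinct pairs out of 25), so the squares are not orthogonal.
Conclusion: NO.

NO


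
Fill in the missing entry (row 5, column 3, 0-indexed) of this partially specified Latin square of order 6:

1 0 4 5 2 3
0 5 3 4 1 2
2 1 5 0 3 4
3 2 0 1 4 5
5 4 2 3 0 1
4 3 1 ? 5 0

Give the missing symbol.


Row 5 contains symbols [0, 1, 3, 4, 5] — missing [2].
Column 3 contains symbols [0, 1, 3, 4, 5] — missing [2].
The missing symbol must appear in both missing sets; intersection = [2].
Therefore the hidden value is 2.

Missing value = 2.


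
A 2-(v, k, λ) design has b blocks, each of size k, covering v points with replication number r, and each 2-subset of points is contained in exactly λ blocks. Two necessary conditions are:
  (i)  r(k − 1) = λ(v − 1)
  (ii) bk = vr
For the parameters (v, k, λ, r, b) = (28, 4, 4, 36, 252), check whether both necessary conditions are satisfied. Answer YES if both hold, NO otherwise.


Condition (i): r(k − 1) = 36·3 = 108; λ(v − 1) = 4·27 = 108. Match? YES.
Condition (ii): bk = 252·4 = 1008; vr = 28·36 = 1008. Match? YES.
Both conditions hold? YES.

YES


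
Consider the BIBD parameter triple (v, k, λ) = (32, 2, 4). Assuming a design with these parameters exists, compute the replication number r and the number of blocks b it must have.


Any 2-(v, k, λ) BIBD satisfies two necessary conditions:
  (i)  Each point sits in r blocks, and counting incidences through any fixed point gives r(k − 1) = λ(v − 1), so r = λ(v − 1)/(k − 1).
  (ii) Total incidences bk = vr, so b = vr/k.
Step 1: r = λ(v − 1)/(k − 1) = 4·(32 − 1)/(2 − 1) = 4·31/1 = 124/1 = 124.
Step 2: b = vr/k = 32·124/2 = 3968/2 = 1984.
Check integrality: r = 124 ∈ Z ✓, b = 1984 ∈ Z ✓.
(These identities are necessary conditions: they determine r and b for any design with these parameters, but do not by themselves prove that one exists.)

r = 124, b = 1984.


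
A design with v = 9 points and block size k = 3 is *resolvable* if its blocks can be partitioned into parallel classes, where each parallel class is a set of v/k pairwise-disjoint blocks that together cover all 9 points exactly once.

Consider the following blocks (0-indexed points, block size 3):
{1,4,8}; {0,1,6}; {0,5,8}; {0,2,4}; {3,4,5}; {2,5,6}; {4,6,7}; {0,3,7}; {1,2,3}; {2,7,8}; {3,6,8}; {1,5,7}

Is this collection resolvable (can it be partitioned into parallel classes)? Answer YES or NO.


v = 9, block size k = 3, number of blocks = 12.
For resolvability, blocks must partition into parallel classes of size v/k = 3.
Total blocks must therefore be a multiple of 3: 12 = 3·4 + 0 ⇒ divisible ✓.
Greedy packing gives 4 candidate class(es). Each should be a full parallel class (size 3, covers all 9 points).
  Class 1 (3 blocks): {1,4,8}; {2,5,6}; {0,3,7}. Points covered: [0, 1, 2, 3, 4, 5, 6, 7, 8].
  Class 2 (3 blocks): {0,1,6}; {3,4,5}; {2,7,8}. Points covered: [0, 1, 2, 3, 4, 5, 6, 7, 8].
  Class 3 (3 blocks): {0,5,8}; {4,6,7}; {1,2,3}. Points covered: [0, 1, 2, 3, 4, 5, 6, 7, 8].
  Class 4 (3 blocks): {0,2,4}; {3,6,8}; {1,5,7}. Points covered: [0, 1, 2, 3, 4, 5, 6, 7, 8].
All classes full (size 3)? YES. All classes cover every point? YES.
Resolvable? YES.

YES


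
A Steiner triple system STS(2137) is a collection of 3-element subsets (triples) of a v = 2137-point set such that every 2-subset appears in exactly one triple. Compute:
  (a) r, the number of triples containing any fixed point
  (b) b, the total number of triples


An STS(v) is a 2-(v, 3, 1) BIBD: block size k = 3, λ = 1.
Replication: r(k − 1) = λ(v − 1) ⇒ r·2 = 2137 − 1 = 2136 ⇒ r = 1068.
Block count: b = v(v − 1)/6 = 2137·2136/6 = 4564632/6 = 760772.

r = 1068, b = 760772.


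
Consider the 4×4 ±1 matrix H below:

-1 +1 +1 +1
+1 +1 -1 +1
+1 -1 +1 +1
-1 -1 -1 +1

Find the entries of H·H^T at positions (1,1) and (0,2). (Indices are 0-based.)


Row 0 of H: [-1, 1, 1, 1].
Row 1 of H: [1, 1, -1, 1].
Row 2 of H: [1, -1, 1, 1].
(H·H^T)[1][1] = Σ_j H[1][j]·H[1][j] = (1)² + (1)² + (-1)² + (1)² = 1 + 1 + 1 + 1 = 4.
(H·H^T)[0][2] = Σ_j H[0][j]·H[2][j] = (-1)·(1) + (1)·(-1) + (1)·(1) + (1)·(1) = -1 + -1 + 1 + 1 = 0.
So rows 0 and 2 are orthogonal; the diagonal entry equals n = 4.

(1,1) entry = 4; (0,2) entry = 0.


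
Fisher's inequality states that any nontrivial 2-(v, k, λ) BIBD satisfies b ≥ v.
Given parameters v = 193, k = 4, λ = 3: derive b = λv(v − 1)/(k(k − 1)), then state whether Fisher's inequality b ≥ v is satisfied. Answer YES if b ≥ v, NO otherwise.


r = λ(v − 1)/(k − 1) = 3·192/3 = 192.
b = vr/k = 193·192/4 = 9264.
Fisher's inequality: b ≥ v ⇔ 9264 ≥ 193? YES.

YES


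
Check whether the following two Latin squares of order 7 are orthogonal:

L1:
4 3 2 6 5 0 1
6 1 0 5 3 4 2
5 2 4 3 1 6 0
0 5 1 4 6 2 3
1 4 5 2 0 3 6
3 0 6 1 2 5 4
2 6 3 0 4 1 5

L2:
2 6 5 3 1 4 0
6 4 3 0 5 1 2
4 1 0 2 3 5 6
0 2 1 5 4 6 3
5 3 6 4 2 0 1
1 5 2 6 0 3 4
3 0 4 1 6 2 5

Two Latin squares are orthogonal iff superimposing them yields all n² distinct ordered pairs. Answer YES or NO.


Form the n² = 49 superimposed pairs (L1[i][j], L2[i][j]), row by row (rows and columns indexed from 0):
row 0: (4,2) (3,6) (2,5) (6,3) (5,1) (0,4) (1,0)
row 1: (6,6) (1,4) (0,3) (5,0) (3,5) (4,1) (2,2)
row 2: (5,4) (2,1) (4,0) (3,2) (1,3) (6,5) (0,6)
row 3: (0,0) (5,2) (1,1) (4,5) (6,4) (2,6) (3,3)
row 4: (1,5) (4,3) (5,6) (2,4) (0,2) (3,0) (6,1)
row 5: (3,1) (0,5) (6,2) (1,6) (2,0) (5,3) (4,4)
row 6: (2,3) (6,0) (3,4) (0,1) (4,6) (1,2) (5,5)
Orthogonality requires all 49 pairs distinct.
Check by first coordinate: for each symbol s of L1, list the L2 entries in the n cells where L1 = s; they must all differ.
  L1 = 0: L2 entries (in reading order) 4, 3, 6, 0, 2, 5, 1 — all 7 distinct ✓
  L1 = 1: L2 entries (in reading order) 0, 4, 3, 1, 5, 6, 2 — all 7 distinct ✓
  L1 = 2: L2 entries (in reading order) 5, 2, 1, 6, 4, 0, 3 — all 7 distinct ✓
  L1 = 3: L2 entries (in reading order) 6, 5, 2, 3, 0, 1, 4 — all 7 distinct ✓
  L1 = 4: L2 entries (in reading order) 2, 1, 0, 5, 3, 4, 6 — all 7 distinct ✓
  L1 = 5: L2 entries (in reading order) 1, 0, 4, 2, 6, 3, 5 — all 7 distinct ✓
  L1 = 6: L2 entries (in reading order) 3, 6, 5, 4, 1, 2, 0 — all 7 distinct ✓
Every symbol of L1 meets every symbol of L2 exactly once, so all 49 pairs are distinct (49 of 49).
Conclusion: YES.

YES


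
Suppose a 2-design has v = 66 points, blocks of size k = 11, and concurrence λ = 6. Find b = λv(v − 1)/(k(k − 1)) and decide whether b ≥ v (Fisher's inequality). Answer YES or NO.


b = λv(v − 1)/(k(k − 1)) = 6·66·65/(11·10) = 25740/110 = 234.
Compare with v = 66: b ≥ v, so Fisher's inequality holds.

YES


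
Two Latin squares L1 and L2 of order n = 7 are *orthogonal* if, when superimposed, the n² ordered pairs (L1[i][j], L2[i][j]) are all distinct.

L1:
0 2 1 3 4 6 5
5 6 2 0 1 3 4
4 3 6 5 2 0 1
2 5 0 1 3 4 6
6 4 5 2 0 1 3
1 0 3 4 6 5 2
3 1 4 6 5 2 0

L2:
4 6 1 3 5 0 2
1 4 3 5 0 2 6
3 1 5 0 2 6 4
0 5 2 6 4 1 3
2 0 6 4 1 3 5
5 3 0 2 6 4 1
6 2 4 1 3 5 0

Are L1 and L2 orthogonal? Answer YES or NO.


Form the n² = 49 superimposed pairs (L1[i][j], L2[i][j]), row by row (rows and columns indexed from 0):
row 0: (0,4) (2,6) (1,1) (3,3) (4,5) (6,0) (5,2)
row 1: (5,1) (6,4) (2,3) (0,5) (1,0) (3,2) (4,6)
row 2: (4,3) (3,1) (6,5) (5,0) (2,2) (0,6) (1,4)
row 3: (2,0) (5,5) (0,2) (1,6) (3,4) (4,1) (6,3)
row 4: (6,2) (4,0) (5,6) (2,4) (0,1) (1,3) (3,5)
row 5: (1,5) (0,3) (3,0) (4,2) (6,6) (5,4) (2,1)
row 6: (3,6) (1,2) (4,4) (6,1) (5,3) (2,5) (0,0)
Orthogonality requires all 49 pairs distinct.
Check by first coordinate: for each symbol s of L1, list the L2 entries in the n cells where L1 = s; they must all differ.
  L1 = 0: L2 entries (in reading order) 4, 5, 6, 2, 1, 3, 0 — all 7 distinct ✓
  L1 = 1: L2 entries (in reading order) 1, 0, 4, 6, 3, 5, 2 — all 7 distinct ✓
  L1 = 2: L2 entries (in reading order) 6, 3, 2, 0, 4, 1, 5 — all 7 distinct ✓
  L1 = 3: L2 entries (in reading order) 3, 2, 1, 4, 5, 0, 6 — all 7 distinct ✓
  L1 = 4: L2 entries (in reading order) 5, 6, 3, 1, 0, 2, 4 — all 7 distinct ✓
  L1 = 5: L2 entries (in reading order) 2, 1, 0, 5, 6, 4, 3 — all 7 distinct ✓
  L1 = 6: L2 entries (in reading order) 0, 4, 5, 3, 2, 6, 1 — all 7 distinct ✓
Every symbol of L1 meets every symbol of L2 exactly once, so all 49 pairs are distinct (49 of 49).
Conclusion: YES.

YES


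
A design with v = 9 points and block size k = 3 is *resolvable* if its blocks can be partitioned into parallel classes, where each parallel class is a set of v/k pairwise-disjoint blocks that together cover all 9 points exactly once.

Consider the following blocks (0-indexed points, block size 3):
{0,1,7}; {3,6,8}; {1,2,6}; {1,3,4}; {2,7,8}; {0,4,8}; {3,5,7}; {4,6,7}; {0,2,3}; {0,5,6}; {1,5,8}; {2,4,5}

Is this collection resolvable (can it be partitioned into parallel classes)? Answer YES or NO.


v = 9, block size k = 3, number of blocks = 12.
For resolvability, blocks must partition into parallel classes of size v/k = 3.
Total blocks must therefore be a multiple of 3: 12 = 3·4 + 0 ⇒ divisible ✓.
Greedy packing gives 4 candidate class(es). Each should be a full parallel class (size 3, covers all 9 points).
  Class 1 (3 blocks): {0,1,7}; {3,6,8}; {2,4,5}. Points covered: [0, 1, 2, 3, 4, 5, 6, 7, 8].
  Class 2 (3 blocks): {1,2,6}; {0,4,8}; {3,5,7}. Points covered: [0, 1, 2, 3, 4, 5, 6, 7, 8].
  Class 3 (3 blocks): {1,3,4}; {2,7,8}; {0,5,6}. Points covered: [0, 1, 2, 3, 4, 5, 6, 7, 8].
  Class 4 (3 blocks): {4,6,7}; {0,2,3}; {1,5,8}. Points covered: [0, 1, 2, 3, 4, 5, 6, 7, 8].
All classes full (size 3)? YES. All classes cover every point? YES.
Resolvable? YES.

YES


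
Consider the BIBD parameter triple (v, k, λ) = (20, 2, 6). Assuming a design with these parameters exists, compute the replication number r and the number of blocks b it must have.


Any 2-(v, k, λ) BIBD satisfies two necessary conditions:
  (i)  Each point sits in r blocks, and counting incidences through any fixed point gives r(k − 1) = λ(v − 1), so r = λ(v − 1)/(k − 1).
  (ii) Total incidences bk = vr, so b = vr/k.
Step 1: r = λ(v − 1)/(k − 1) = 6·(20 − 1)/(2 − 1) = 6·19/1 = 114/1 = 114.
Step 2: b = vr/k = 20·114/2 = 2280/2 = 1140.
Check integrality: r = 114 ∈ Z ✓, b = 1140 ∈ Z ✓.
(These identities are necessary conditions: they determine r and b for any design with these parameters, but do not by themselves prove that one exists.)

r = 114, b = 1140.


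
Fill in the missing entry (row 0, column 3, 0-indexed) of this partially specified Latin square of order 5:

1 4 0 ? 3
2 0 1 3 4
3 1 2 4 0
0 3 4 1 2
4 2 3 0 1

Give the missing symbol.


Row 0 contains symbols [0, 1, 3, 4] — missing [2].
Column 3 contains symbols [0, 1, 3, 4] — missing [2].
The missing symbol must appear in both missing sets; intersection = [2].
Therefore the hidden value is 2.

Missing value = 2.


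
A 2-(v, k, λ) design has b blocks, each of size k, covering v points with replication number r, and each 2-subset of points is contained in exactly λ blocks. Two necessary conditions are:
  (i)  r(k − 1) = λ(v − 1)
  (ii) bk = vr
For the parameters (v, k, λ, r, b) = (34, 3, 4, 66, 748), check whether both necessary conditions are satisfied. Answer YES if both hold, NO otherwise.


Condition (i): r(k − 1) = 66·2 = 132; λ(v − 1) = 4·33 = 132. Match? YES.
Condition (ii): bk = 748·3 = 2244; vr = 34·66 = 2244. Match? YES.
Both conditions hold? YES.

YES


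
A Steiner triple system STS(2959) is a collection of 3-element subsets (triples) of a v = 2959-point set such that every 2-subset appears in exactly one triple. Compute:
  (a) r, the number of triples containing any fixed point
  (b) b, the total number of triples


An STS(v) is a 2-(v, 3, 1) BIBD: block size k = 3, λ = 1.
Replication: r(k − 1) = λ(v − 1) ⇒ r·2 = 2959 − 1 = 2958 ⇒ r = 1479.
Block count: b = v(v − 1)/6 = 2959·2958/6 = 8752722/6 = 1458787.

r = 1479, b = 1458787.


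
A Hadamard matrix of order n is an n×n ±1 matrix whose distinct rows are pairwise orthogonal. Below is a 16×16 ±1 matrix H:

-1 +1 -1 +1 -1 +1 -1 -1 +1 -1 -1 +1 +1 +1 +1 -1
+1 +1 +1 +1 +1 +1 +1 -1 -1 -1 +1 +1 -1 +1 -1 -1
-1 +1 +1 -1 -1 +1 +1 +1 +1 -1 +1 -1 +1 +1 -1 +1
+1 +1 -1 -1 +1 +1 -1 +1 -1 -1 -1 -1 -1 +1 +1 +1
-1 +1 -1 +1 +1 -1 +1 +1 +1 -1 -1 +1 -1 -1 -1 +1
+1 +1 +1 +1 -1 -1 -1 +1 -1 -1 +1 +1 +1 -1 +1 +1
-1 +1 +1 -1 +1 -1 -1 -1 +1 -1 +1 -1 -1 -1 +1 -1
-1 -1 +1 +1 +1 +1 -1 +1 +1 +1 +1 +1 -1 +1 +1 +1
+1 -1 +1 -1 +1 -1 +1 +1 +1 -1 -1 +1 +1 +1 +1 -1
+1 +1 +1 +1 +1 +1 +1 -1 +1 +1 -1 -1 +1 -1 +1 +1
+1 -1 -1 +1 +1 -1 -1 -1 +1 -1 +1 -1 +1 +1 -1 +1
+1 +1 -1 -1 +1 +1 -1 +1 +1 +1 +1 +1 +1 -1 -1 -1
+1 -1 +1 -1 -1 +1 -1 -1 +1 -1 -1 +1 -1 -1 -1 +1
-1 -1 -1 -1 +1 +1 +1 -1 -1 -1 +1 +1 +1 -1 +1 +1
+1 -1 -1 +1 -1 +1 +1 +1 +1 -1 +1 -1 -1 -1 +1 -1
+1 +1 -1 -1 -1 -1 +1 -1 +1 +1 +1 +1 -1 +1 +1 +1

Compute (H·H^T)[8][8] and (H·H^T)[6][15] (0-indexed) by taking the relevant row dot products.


Row 6 of H: [-1, 1, 1, -1, 1, -1, -1, -1, 1, -1, 1, -1, -1, -1, 1, -1].
Row 8 of H: [1, -1, 1, -1, 1, -1, 1, 1, 1, -1, -1, 1, 1, 1, 1, -1].
Row 15 of H: [1, 1, -1, -1, -1, -1, 1, -1, 1, 1, 1, 1, -1, 1, 1, 1].
(H·H^T)[8][8] = Σ_j H[8][j]·H[8][j] = (1)² + (-1)² + (1)² + (-1)² + (1)² + (-1)² + (1)² + (1)² + (1)² + (-1)² + (-1)² + (1)² + (1)² + (1)² + (1)² + (-1)² = 1 + 1 + 1 + 1 + 1 + 1 + 1 + 1 + 1 + 1 + 1 + 1 + 1 + 1 + 1 + 1 = 16.
(H·H^T)[6][15] = Σ_j H[6][j]·H[15][j] = (-1)·(1) + (1)·(1) + (1)·(-1) + (-1)·(-1) + (1)·(-1) + (-1)·(-1) + (-1)·(1) + (-1)·(-1) + (1)·(1) + (-1)·(1) + (1)·(1) + (-1)·(1) + (-1)·(-1) + (-1)·(1) + (1)·(1) + (-1)·(1) = -1 + 1 + -1 + 1 + -1 + 1 + -1 + 1 + 1 + -1 + 1 + -1 + 1 + -1 + 1 + -1 = 0.
So rows 6 and 15 are orthogonal; the diagonal entry equals n = 16.

(8,8) entry = 16; (6,15) entry = 0.
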